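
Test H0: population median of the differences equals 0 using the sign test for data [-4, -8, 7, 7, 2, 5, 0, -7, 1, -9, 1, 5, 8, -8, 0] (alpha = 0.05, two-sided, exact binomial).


Step 1: Discard zero differences. Original n = 15; n_eff = number of nonzero differences = 13.
Nonzero differences (with sign): -4, -8, +7, +7, +2, +5, -7, +1, -9, +1, +5, +8, -8
Step 2: Count signs: positive = 8, negative = 5.
Step 3: Under H0: P(positive) = 0.5, so the number of positives S ~ Bin(13, 0.5).
Step 4: Two-sided exact p-value = sum of Bin(13,0.5) probabilities at or below the observed probability = 0.581055.
Step 5: alpha = 0.05. fail to reject H0.

n_eff = 13, pos = 8, neg = 5, p = 0.581055, fail to reject H0.


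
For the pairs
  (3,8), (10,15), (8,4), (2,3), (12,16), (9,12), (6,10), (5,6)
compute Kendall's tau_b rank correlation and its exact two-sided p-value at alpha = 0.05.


Step 1: Enumerate the 28 unordered pairs (i,j) with i<j and classify each by sign(x_j-x_i) * sign(y_j-y_i).
  (1,2):dx=+7,dy=+7->C; (1,3):dx=+5,dy=-4->D; (1,4):dx=-1,dy=-5->C; (1,5):dx=+9,dy=+8->C
  (1,6):dx=+6,dy=+4->C; (1,7):dx=+3,dy=+2->C; (1,8):dx=+2,dy=-2->D; (2,3):dx=-2,dy=-11->C
  (2,4):dx=-8,dy=-12->C; (2,5):dx=+2,dy=+1->C; (2,6):dx=-1,dy=-3->C; (2,7):dx=-4,dy=-5->C
  (2,8):dx=-5,dy=-9->C; (3,4):dx=-6,dy=-1->C; (3,5):dx=+4,dy=+12->C; (3,6):dx=+1,dy=+8->C
  (3,7):dx=-2,dy=+6->D; (3,8):dx=-3,dy=+2->D; (4,5):dx=+10,dy=+13->C; (4,6):dx=+7,dy=+9->C
  (4,7):dx=+4,dy=+7->C; (4,8):dx=+3,dy=+3->C; (5,6):dx=-3,dy=-4->C; (5,7):dx=-6,dy=-6->C
  (5,8):dx=-7,dy=-10->C; (6,7):dx=-3,dy=-2->C; (6,8):dx=-4,dy=-6->C; (7,8):dx=-1,dy=-4->C
Step 2: C = 24, D = 4, total pairs = 28.
Step 3: tau = (C - D)/(n(n-1)/2) = (24 - 4)/28 = 0.714286.
Step 4: Exact two-sided p-value (enumerate n! = 40320 permutations of y under H0): p = 0.014137.
Step 5: alpha = 0.05. reject H0.

tau_b = 0.7143 (C=24, D=4), p = 0.014137, reject H0.


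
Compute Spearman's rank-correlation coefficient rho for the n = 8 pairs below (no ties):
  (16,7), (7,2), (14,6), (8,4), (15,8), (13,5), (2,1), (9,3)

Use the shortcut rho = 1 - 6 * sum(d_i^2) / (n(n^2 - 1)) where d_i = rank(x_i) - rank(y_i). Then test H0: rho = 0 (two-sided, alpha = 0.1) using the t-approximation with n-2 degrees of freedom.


Step 1: Rank x and y separately (midranks; no ties here).
rank(x): 16->8, 7->2, 14->6, 8->3, 15->7, 13->5, 2->1, 9->4
rank(y): 7->7, 2->2, 6->6, 4->4, 8->8, 5->5, 1->1, 3->3
Step 2: d_i = R_x(i) - R_y(i); compute d_i^2.
  (8-7)^2=1, (2-2)^2=0, (6-6)^2=0, (3-4)^2=1, (7-8)^2=1, (5-5)^2=0, (1-1)^2=0, (4-3)^2=1
sum(d^2) = 4.
Step 3: rho = 1 - 6*4 / (8*(8^2 - 1)) = 1 - 24/504 = 0.952381.
Step 4: Under H0, t = rho * sqrt((n-2)/(1-rho^2)) = 7.6509 ~ t(6).
Step 5: Two-sided p-value from the t-distribution with 6 df = 0.000260.
Step 6: alpha = 0.1. reject H0.

rho = 0.9524, p = 0.000260, reject H0 at alpha = 0.1.


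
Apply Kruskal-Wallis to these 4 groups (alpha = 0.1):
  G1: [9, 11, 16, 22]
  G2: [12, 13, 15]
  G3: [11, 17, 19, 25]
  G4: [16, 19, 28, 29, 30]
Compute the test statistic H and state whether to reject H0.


Step 1: Combine all N = 16 observations and assign midranks.
sorted (value, group, rank): (9,G1,1), (11,G1,2.5), (11,G3,2.5), (12,G2,4), (13,G2,5), (15,G2,6), (16,G1,7.5), (16,G4,7.5), (17,G3,9), (19,G3,10.5), (19,G4,10.5), (22,G1,12), (25,G3,13), (28,G4,14), (29,G4,15), (30,G4,16)
Step 2: Sum ranks within each group.
R_1 = 23 (n_1 = 4)
R_2 = 15 (n_2 = 3)
R_3 = 35 (n_3 = 4)
R_4 = 63 (n_4 = 5)
Step 3: H = 12/(N(N+1)) * sum(R_i^2/n_i) - 3(N+1)
     = 12/(16*17) * (23^2/4 + 15^2/3 + 35^2/4 + 63^2/5) - 3*17
     = 0.044118 * 1307.3 - 51
     = 6.675000.
Step 4: Ties present; correction factor C = 1 - 18/(16^3 - 16) = 0.995588. Corrected H = 6.675000 / 0.995588 = 6.704579.
Step 5: Under H0, H ~ chi^2(3); p-value = 0.081934.
Step 6: alpha = 0.1. reject H0.

H = 6.7046, df = 3, p = 0.081934, reject H0.


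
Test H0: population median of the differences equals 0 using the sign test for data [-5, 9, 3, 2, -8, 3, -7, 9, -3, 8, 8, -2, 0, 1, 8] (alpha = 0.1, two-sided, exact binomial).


Step 1: Discard zero differences. Original n = 15; n_eff = number of nonzero differences = 14.
Nonzero differences (with sign): -5, +9, +3, +2, -8, +3, -7, +9, -3, +8, +8, -2, +1, +8
Step 2: Count signs: positive = 9, negative = 5.
Step 3: Under H0: P(positive) = 0.5, so the number of positives S ~ Bin(14, 0.5).
Step 4: Two-sided exact p-value = sum of Bin(14,0.5) probabilities at or below the observed probability = 0.423950.
Step 5: alpha = 0.1. fail to reject H0.

n_eff = 14, pos = 9, neg = 5, p = 0.423950, fail to reject H0.


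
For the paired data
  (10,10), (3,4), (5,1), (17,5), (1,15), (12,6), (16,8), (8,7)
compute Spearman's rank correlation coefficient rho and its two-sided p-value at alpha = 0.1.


Step 1: Rank x and y separately (midranks; no ties here).
rank(x): 10->5, 3->2, 5->3, 17->8, 1->1, 12->6, 16->7, 8->4
rank(y): 10->7, 4->2, 1->1, 5->3, 15->8, 6->4, 8->6, 7->5
Step 2: d_i = R_x(i) - R_y(i); compute d_i^2.
  (5-7)^2=4, (2-2)^2=0, (3-1)^2=4, (8-3)^2=25, (1-8)^2=49, (6-4)^2=4, (7-6)^2=1, (4-5)^2=1
sum(d^2) = 88.
Step 3: rho = 1 - 6*88 / (8*(8^2 - 1)) = 1 - 528/504 = -0.047619.
Step 4: Under H0, t = rho * sqrt((n-2)/(1-rho^2)) = -0.1168 ~ t(6).
Step 5: Two-sided p-value from the t-distribution with 6 df = 0.910849.
Step 6: alpha = 0.1. fail to reject H0.

rho = -0.0476, p = 0.910849, fail to reject H0 at alpha = 0.1.


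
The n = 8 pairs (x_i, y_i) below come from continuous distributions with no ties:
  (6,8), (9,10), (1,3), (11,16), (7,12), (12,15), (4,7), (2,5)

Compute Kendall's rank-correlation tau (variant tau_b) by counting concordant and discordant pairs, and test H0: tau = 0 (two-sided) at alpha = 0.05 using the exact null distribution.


Step 1: Enumerate the 28 unordered pairs (i,j) with i<j and classify each by sign(x_j-x_i) * sign(y_j-y_i).
  (1,2):dx=+3,dy=+2->C; (1,3):dx=-5,dy=-5->C; (1,4):dx=+5,dy=+8->C; (1,5):dx=+1,dy=+4->C
  (1,6):dx=+6,dy=+7->C; (1,7):dx=-2,dy=-1->C; (1,8):dx=-4,dy=-3->C; (2,3):dx=-8,dy=-7->C
  (2,4):dx=+2,dy=+6->C; (2,5):dx=-2,dy=+2->D; (2,6):dx=+3,dy=+5->C; (2,7):dx=-5,dy=-3->C
  (2,8):dx=-7,dy=-5->C; (3,4):dx=+10,dy=+13->C; (3,5):dx=+6,dy=+9->C; (3,6):dx=+11,dy=+12->C
  (3,7):dx=+3,dy=+4->C; (3,8):dx=+1,dy=+2->C; (4,5):dx=-4,dy=-4->C; (4,6):dx=+1,dy=-1->D
  (4,7):dx=-7,dy=-9->C; (4,8):dx=-9,dy=-11->C; (5,6):dx=+5,dy=+3->C; (5,7):dx=-3,dy=-5->C
  (5,8):dx=-5,dy=-7->C; (6,7):dx=-8,dy=-8->C; (6,8):dx=-10,dy=-10->C; (7,8):dx=-2,dy=-2->C
Step 2: C = 26, D = 2, total pairs = 28.
Step 3: tau = (C - D)/(n(n-1)/2) = (26 - 2)/28 = 0.857143.
Step 4: Exact two-sided p-value (enumerate n! = 40320 permutations of y under H0): p = 0.001736.
Step 5: alpha = 0.05. reject H0.

tau_b = 0.8571 (C=26, D=2), p = 0.001736, reject H0.


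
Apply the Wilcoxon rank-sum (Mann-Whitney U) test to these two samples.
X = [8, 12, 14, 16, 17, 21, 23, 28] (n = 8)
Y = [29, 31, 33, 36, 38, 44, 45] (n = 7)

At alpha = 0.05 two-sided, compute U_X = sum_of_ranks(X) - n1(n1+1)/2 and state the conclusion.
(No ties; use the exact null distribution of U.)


Step 1: Combine and sort all 15 observations; assign midranks.
sorted (value, group): (8,X), (12,X), (14,X), (16,X), (17,X), (21,X), (23,X), (28,X), (29,Y), (31,Y), (33,Y), (36,Y), (38,Y), (44,Y), (45,Y)
ranks: 8->1, 12->2, 14->3, 16->4, 17->5, 21->6, 23->7, 28->8, 29->9, 31->10, 33->11, 36->12, 38->13, 44->14, 45->15
Step 2: Rank sum for X: R1 = 1 + 2 + 3 + 4 + 5 + 6 + 7 + 8 = 36.
Step 3: U_X = R1 - n1(n1+1)/2 = 36 - 8*9/2 = 36 - 36 = 0.
       U_Y = n1*n2 - U_X = 56 - 0 = 56.
Step 4: No ties, so the exact null distribution of U (based on enumerating the C(15,8) = 6435 equally likely rank assignments) gives the two-sided p-value.
Step 5: p-value = 0.000311; compare to alpha = 0.05. reject H0.

U_X = 0, p = 0.000311, reject H0 at alpha = 0.05.


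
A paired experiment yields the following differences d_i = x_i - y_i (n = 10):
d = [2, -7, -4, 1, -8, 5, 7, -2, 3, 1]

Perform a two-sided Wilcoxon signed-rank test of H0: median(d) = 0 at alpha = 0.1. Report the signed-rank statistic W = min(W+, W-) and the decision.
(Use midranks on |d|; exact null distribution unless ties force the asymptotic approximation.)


Step 1: Drop any zero differences (none here) and take |d_i|.
|d| = [2, 7, 4, 1, 8, 5, 7, 2, 3, 1]
Step 2: Midrank |d_i| (ties get averaged ranks).
ranks: |2|->3.5, |7|->8.5, |4|->6, |1|->1.5, |8|->10, |5|->7, |7|->8.5, |2|->3.5, |3|->5, |1|->1.5
Step 3: Attach original signs; sum ranks with positive sign and with negative sign.
W+ = 3.5 + 1.5 + 7 + 8.5 + 5 + 1.5 = 27
W- = 8.5 + 6 + 10 + 3.5 = 28
(Check: W+ + W- = 55 should equal n(n+1)/2 = 55.)
Step 4: Test statistic W = min(W+, W-) = 27.
Step 5: Ties in |d|, so use the tie-corrected normal approximation.
        E[W] = n(n+1)/4 = 10*11/4 = 27.5.
        Tie groups: |d|=1 (t=2), |d|=2 (t=2), |d|=7 (t=2); sum(t^3 - t) = 18.
        Var[W] = n(n+1)(2n+1)/24 - sum(t^3-t)/48 = 2310/24 - 18/48 = 95.875.
        z = (W - E[W]) / sqrt(Var[W]) = (27 - 27.5) / 9.7916 = -0.0511.
        Two-sided p = 2*Phi(z) = 0.959274.
Step 6: alpha = 0.1. fail to reject H0.

W+ = 27, W- = 28, W = min = 27, p = 0.959274, fail to reject H0.


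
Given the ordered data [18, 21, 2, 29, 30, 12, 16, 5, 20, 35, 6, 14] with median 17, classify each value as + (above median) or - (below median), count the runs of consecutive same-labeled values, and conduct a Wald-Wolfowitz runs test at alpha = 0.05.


Step 1: Compute median = 17; label A = above, B = below.
Labels in order: AABAABBBAABB  (n_A = 6, n_B = 6)
Step 2: Count runs R = 6.
Step 3: Under H0 (random ordering), E[R] = 2*n_A*n_B/(n_A+n_B) + 1 = 2*6*6/12 + 1 = 7.0000.
        Var[R] = 2*n_A*n_B*(2*n_A*n_B - n_A - n_B) / ((n_A+n_B)^2 * (n_A+n_B-1)) = 4320/1584 = 2.7273.
        SD[R] = 1.6514.
Step 4: Continuity-corrected z = (R + 0.5 - E[R]) / SD[R] = (6 + 0.5 - 7.0000) / 1.6514 = -0.3028.
Step 5: Two-sided p-value via normal approximation = 2*(1 - Phi(|z|)) = 0.762069.
Step 6: alpha = 0.05. fail to reject H0.

R = 6, z = -0.3028, p = 0.762069, fail to reject H0.


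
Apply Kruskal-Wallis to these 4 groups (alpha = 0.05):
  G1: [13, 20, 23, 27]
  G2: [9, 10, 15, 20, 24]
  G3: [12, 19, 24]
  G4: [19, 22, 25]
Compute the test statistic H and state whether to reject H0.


Step 1: Combine all N = 15 observations and assign midranks.
sorted (value, group, rank): (9,G2,1), (10,G2,2), (12,G3,3), (13,G1,4), (15,G2,5), (19,G3,6.5), (19,G4,6.5), (20,G1,8.5), (20,G2,8.5), (22,G4,10), (23,G1,11), (24,G2,12.5), (24,G3,12.5), (25,G4,14), (27,G1,15)
Step 2: Sum ranks within each group.
R_1 = 38.5 (n_1 = 4)
R_2 = 29 (n_2 = 5)
R_3 = 22 (n_3 = 3)
R_4 = 30.5 (n_4 = 3)
Step 3: H = 12/(N(N+1)) * sum(R_i^2/n_i) - 3(N+1)
     = 12/(15*16) * (38.5^2/4 + 29^2/5 + 22^2/3 + 30.5^2/3) - 3*16
     = 0.050000 * 1010.18 - 48
     = 2.508958.
Step 4: Ties present; correction factor C = 1 - 18/(15^3 - 15) = 0.994643. Corrected H = 2.508958 / 0.994643 = 2.522472.
Step 5: Under H0, H ~ chi^2(3); p-value = 0.471244.
Step 6: alpha = 0.05. fail to reject H0.

H = 2.5225, df = 3, p = 0.471244, fail to reject H0.


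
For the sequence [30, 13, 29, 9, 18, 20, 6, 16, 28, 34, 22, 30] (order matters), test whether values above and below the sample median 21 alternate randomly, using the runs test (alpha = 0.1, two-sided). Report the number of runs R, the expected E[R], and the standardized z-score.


Step 1: Compute median = 21; label A = above, B = below.
Labels in order: ABABBBBBAAAA  (n_A = 6, n_B = 6)
Step 2: Count runs R = 5.
Step 3: Under H0 (random ordering), E[R] = 2*n_A*n_B/(n_A+n_B) + 1 = 2*6*6/12 + 1 = 7.0000.
        Var[R] = 2*n_A*n_B*(2*n_A*n_B - n_A - n_B) / ((n_A+n_B)^2 * (n_A+n_B-1)) = 4320/1584 = 2.7273.
        SD[R] = 1.6514.
Step 4: Continuity-corrected z = (R + 0.5 - E[R]) / SD[R] = (5 + 0.5 - 7.0000) / 1.6514 = -0.9083.
Step 5: Two-sided p-value via normal approximation = 2*(1 - Phi(|z|)) = 0.363722.
Step 6: alpha = 0.1. fail to reject H0.

R = 5, z = -0.9083, p = 0.363722, fail to reject H0.


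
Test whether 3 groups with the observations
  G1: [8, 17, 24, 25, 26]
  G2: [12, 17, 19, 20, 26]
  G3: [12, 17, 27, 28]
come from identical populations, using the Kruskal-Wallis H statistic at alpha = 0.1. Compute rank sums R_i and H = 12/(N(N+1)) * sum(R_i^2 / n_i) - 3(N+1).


Step 1: Combine all N = 14 observations and assign midranks.
sorted (value, group, rank): (8,G1,1), (12,G2,2.5), (12,G3,2.5), (17,G1,5), (17,G2,5), (17,G3,5), (19,G2,7), (20,G2,8), (24,G1,9), (25,G1,10), (26,G1,11.5), (26,G2,11.5), (27,G3,13), (28,G3,14)
Step 2: Sum ranks within each group.
R_1 = 36.5 (n_1 = 5)
R_2 = 34 (n_2 = 5)
R_3 = 34.5 (n_3 = 4)
Step 3: H = 12/(N(N+1)) * sum(R_i^2/n_i) - 3(N+1)
     = 12/(14*15) * (36.5^2/5 + 34^2/5 + 34.5^2/4) - 3*15
     = 0.057143 * 795.212 - 45
     = 0.440714.
Step 4: Ties present; correction factor C = 1 - 36/(14^3 - 14) = 0.986813. Corrected H = 0.440714 / 0.986813 = 0.446604.
Step 5: Under H0, H ~ chi^2(2); p-value = 0.799873.
Step 6: alpha = 0.1. fail to reject H0.

H = 0.4466, df = 2, p = 0.799873, fail to reject H0.


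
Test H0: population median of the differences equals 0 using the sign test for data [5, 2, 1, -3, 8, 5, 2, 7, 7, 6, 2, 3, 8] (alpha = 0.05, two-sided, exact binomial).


Step 1: Discard zero differences. Original n = 13; n_eff = number of nonzero differences = 13.
Nonzero differences (with sign): +5, +2, +1, -3, +8, +5, +2, +7, +7, +6, +2, +3, +8
Step 2: Count signs: positive = 12, negative = 1.
Step 3: Under H0: P(positive) = 0.5, so the number of positives S ~ Bin(13, 0.5).
Step 4: Two-sided exact p-value = sum of Bin(13,0.5) probabilities at or below the observed probability = 0.003418.
Step 5: alpha = 0.05. reject H0.

n_eff = 13, pos = 12, neg = 1, p = 0.003418, reject H0.


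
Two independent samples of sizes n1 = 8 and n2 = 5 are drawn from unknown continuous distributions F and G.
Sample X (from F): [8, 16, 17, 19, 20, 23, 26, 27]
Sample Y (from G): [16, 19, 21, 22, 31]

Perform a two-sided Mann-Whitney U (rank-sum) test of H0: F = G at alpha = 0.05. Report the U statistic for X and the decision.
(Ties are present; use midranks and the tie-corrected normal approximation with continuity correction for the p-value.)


Step 1: Combine and sort all 13 observations; assign midranks.
sorted (value, group): (8,X), (16,X), (16,Y), (17,X), (19,X), (19,Y), (20,X), (21,Y), (22,Y), (23,X), (26,X), (27,X), (31,Y)
ranks: 8->1, 16->2.5, 16->2.5, 17->4, 19->5.5, 19->5.5, 20->7, 21->8, 22->9, 23->10, 26->11, 27->12, 31->13
Step 2: Rank sum for X: R1 = 1 + 2.5 + 4 + 5.5 + 7 + 10 + 11 + 12 = 53.
Step 3: U_X = R1 - n1(n1+1)/2 = 53 - 8*9/2 = 53 - 36 = 17.
       U_Y = n1*n2 - U_X = 40 - 17 = 23.
Step 4: Ties are present, so use the tie-corrected normal approximation (with continuity correction) for the p-value.
Step 5: p-value = 0.713640; compare to alpha = 0.05. fail to reject H0.

U_X = 17, p = 0.713640, fail to reject H0 at alpha = 0.05.


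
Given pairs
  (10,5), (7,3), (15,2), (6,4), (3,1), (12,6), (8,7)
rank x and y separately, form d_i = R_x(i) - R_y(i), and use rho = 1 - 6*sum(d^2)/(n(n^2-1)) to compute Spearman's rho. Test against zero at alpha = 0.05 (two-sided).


Step 1: Rank x and y separately (midranks; no ties here).
rank(x): 10->5, 7->3, 15->7, 6->2, 3->1, 12->6, 8->4
rank(y): 5->5, 3->3, 2->2, 4->4, 1->1, 6->6, 7->7
Step 2: d_i = R_x(i) - R_y(i); compute d_i^2.
  (5-5)^2=0, (3-3)^2=0, (7-2)^2=25, (2-4)^2=4, (1-1)^2=0, (6-6)^2=0, (4-7)^2=9
sum(d^2) = 38.
Step 3: rho = 1 - 6*38 / (7*(7^2 - 1)) = 1 - 228/336 = 0.321429.
Step 4: Under H0, t = rho * sqrt((n-2)/(1-rho^2)) = 0.7590 ~ t(5).
Step 5: Two-sided p-value from the t-distribution with 5 df = 0.482072.
Step 6: alpha = 0.05. fail to reject H0.

rho = 0.3214, p = 0.482072, fail to reject H0 at alpha = 0.05.


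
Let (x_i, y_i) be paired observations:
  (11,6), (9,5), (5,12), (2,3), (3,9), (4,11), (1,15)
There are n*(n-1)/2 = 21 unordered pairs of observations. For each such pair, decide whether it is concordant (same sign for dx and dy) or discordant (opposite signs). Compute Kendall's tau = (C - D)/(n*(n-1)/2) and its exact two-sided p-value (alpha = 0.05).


Step 1: Enumerate the 21 unordered pairs (i,j) with i<j and classify each by sign(x_j-x_i) * sign(y_j-y_i).
  (1,2):dx=-2,dy=-1->C; (1,3):dx=-6,dy=+6->D; (1,4):dx=-9,dy=-3->C; (1,5):dx=-8,dy=+3->D
  (1,6):dx=-7,dy=+5->D; (1,7):dx=-10,dy=+9->D; (2,3):dx=-4,dy=+7->D; (2,4):dx=-7,dy=-2->C
  (2,5):dx=-6,dy=+4->D; (2,6):dx=-5,dy=+6->D; (2,7):dx=-8,dy=+10->D; (3,4):dx=-3,dy=-9->C
  (3,5):dx=-2,dy=-3->C; (3,6):dx=-1,dy=-1->C; (3,7):dx=-4,dy=+3->D; (4,5):dx=+1,dy=+6->C
  (4,6):dx=+2,dy=+8->C; (4,7):dx=-1,dy=+12->D; (5,6):dx=+1,dy=+2->C; (5,7):dx=-2,dy=+6->D
  (6,7):dx=-3,dy=+4->D
Step 2: C = 9, D = 12, total pairs = 21.
Step 3: tau = (C - D)/(n(n-1)/2) = (9 - 12)/21 = -0.142857.
Step 4: Exact two-sided p-value (enumerate n! = 5040 permutations of y under H0): p = 0.772619.
Step 5: alpha = 0.05. fail to reject H0.

tau_b = -0.1429 (C=9, D=12), p = 0.772619, fail to reject H0.


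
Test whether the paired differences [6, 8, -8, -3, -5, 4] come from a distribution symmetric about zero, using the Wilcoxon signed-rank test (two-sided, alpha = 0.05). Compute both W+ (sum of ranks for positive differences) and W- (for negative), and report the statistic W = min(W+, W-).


Step 1: Drop any zero differences (none here) and take |d_i|.
|d| = [6, 8, 8, 3, 5, 4]
Step 2: Midrank |d_i| (ties get averaged ranks).
ranks: |6|->4, |8|->5.5, |8|->5.5, |3|->1, |5|->3, |4|->2
Step 3: Attach original signs; sum ranks with positive sign and with negative sign.
W+ = 4 + 5.5 + 2 = 11.5
W- = 5.5 + 1 + 3 = 9.5
(Check: W+ + W- = 21 should equal n(n+1)/2 = 21.)
Step 4: Test statistic W = min(W+, W-) = 9.5.
Step 5: Ties in |d|, so use the tie-corrected normal approximation.
        E[W] = n(n+1)/4 = 6*7/4 = 10.5.
        Tie groups: |d|=8 (t=2); sum(t^3 - t) = 6.
        Var[W] = n(n+1)(2n+1)/24 - sum(t^3-t)/48 = 546/24 - 6/48 = 22.625.
        z = (W - E[W]) / sqrt(Var[W]) = (9.5 - 10.5) / 4.7566 = -0.2102.
        Two-sided p = 2*Phi(z) = 0.833484.
Step 6: alpha = 0.05. fail to reject H0.

W+ = 11.5, W- = 9.5, W = min = 9.5, p = 0.833484, fail to reject H0.


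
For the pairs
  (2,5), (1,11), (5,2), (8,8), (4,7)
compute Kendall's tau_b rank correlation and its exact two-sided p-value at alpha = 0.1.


Step 1: Enumerate the 10 unordered pairs (i,j) with i<j and classify each by sign(x_j-x_i) * sign(y_j-y_i).
  (1,2):dx=-1,dy=+6->D; (1,3):dx=+3,dy=-3->D; (1,4):dx=+6,dy=+3->C; (1,5):dx=+2,dy=+2->C
  (2,3):dx=+4,dy=-9->D; (2,4):dx=+7,dy=-3->D; (2,5):dx=+3,dy=-4->D; (3,4):dx=+3,dy=+6->C
  (3,5):dx=-1,dy=+5->D; (4,5):dx=-4,dy=-1->C
Step 2: C = 4, D = 6, total pairs = 10.
Step 3: tau = (C - D)/(n(n-1)/2) = (4 - 6)/10 = -0.200000.
Step 4: Exact two-sided p-value (enumerate n! = 120 permutations of y under H0): p = 0.816667.
Step 5: alpha = 0.1. fail to reject H0.

tau_b = -0.2000 (C=4, D=6), p = 0.816667, fail to reject H0.


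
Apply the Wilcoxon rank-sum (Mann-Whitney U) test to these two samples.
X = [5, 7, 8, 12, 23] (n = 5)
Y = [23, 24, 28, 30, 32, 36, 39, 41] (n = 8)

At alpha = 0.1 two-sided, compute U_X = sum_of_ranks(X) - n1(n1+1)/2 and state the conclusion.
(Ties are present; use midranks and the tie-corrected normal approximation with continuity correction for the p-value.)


Step 1: Combine and sort all 13 observations; assign midranks.
sorted (value, group): (5,X), (7,X), (8,X), (12,X), (23,X), (23,Y), (24,Y), (28,Y), (30,Y), (32,Y), (36,Y), (39,Y), (41,Y)
ranks: 5->1, 7->2, 8->3, 12->4, 23->5.5, 23->5.5, 24->7, 28->8, 30->9, 32->10, 36->11, 39->12, 41->13
Step 2: Rank sum for X: R1 = 1 + 2 + 3 + 4 + 5.5 = 15.5.
Step 3: U_X = R1 - n1(n1+1)/2 = 15.5 - 5*6/2 = 15.5 - 15 = 0.5.
       U_Y = n1*n2 - U_X = 40 - 0.5 = 39.5.
Step 4: Ties are present, so use the tie-corrected normal approximation (with continuity correction) for the p-value.
Step 5: p-value = 0.005350; compare to alpha = 0.1. reject H0.

U_X = 0.5, p = 0.005350, reject H0 at alpha = 0.1.


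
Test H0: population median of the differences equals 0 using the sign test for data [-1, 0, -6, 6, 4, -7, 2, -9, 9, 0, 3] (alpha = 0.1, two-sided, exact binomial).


Step 1: Discard zero differences. Original n = 11; n_eff = number of nonzero differences = 9.
Nonzero differences (with sign): -1, -6, +6, +4, -7, +2, -9, +9, +3
Step 2: Count signs: positive = 5, negative = 4.
Step 3: Under H0: P(positive) = 0.5, so the number of positives S ~ Bin(9, 0.5).
Step 4: Two-sided exact p-value = sum of Bin(9,0.5) probabilities at or below the observed probability = 1.000000.
Step 5: alpha = 0.1. fail to reject H0.

n_eff = 9, pos = 5, neg = 4, p = 1.000000, fail to reject H0.


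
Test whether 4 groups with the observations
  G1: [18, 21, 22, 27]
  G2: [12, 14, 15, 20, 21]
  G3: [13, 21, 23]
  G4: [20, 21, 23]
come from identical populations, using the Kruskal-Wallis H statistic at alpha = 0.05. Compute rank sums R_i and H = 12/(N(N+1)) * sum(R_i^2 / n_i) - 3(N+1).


Step 1: Combine all N = 15 observations and assign midranks.
sorted (value, group, rank): (12,G2,1), (13,G3,2), (14,G2,3), (15,G2,4), (18,G1,5), (20,G2,6.5), (20,G4,6.5), (21,G1,9.5), (21,G2,9.5), (21,G3,9.5), (21,G4,9.5), (22,G1,12), (23,G3,13.5), (23,G4,13.5), (27,G1,15)
Step 2: Sum ranks within each group.
R_1 = 41.5 (n_1 = 4)
R_2 = 24 (n_2 = 5)
R_3 = 25 (n_3 = 3)
R_4 = 29.5 (n_4 = 3)
Step 3: H = 12/(N(N+1)) * sum(R_i^2/n_i) - 3(N+1)
     = 12/(15*16) * (41.5^2/4 + 24^2/5 + 25^2/3 + 29.5^2/3) - 3*16
     = 0.050000 * 1044.18 - 48
     = 4.208958.
Step 4: Ties present; correction factor C = 1 - 72/(15^3 - 15) = 0.978571. Corrected H = 4.208958 / 0.978571 = 4.301125.
Step 5: Under H0, H ~ chi^2(3); p-value = 0.230730.
Step 6: alpha = 0.05. fail to reject H0.

H = 4.3011, df = 3, p = 0.230730, fail to reject H0.


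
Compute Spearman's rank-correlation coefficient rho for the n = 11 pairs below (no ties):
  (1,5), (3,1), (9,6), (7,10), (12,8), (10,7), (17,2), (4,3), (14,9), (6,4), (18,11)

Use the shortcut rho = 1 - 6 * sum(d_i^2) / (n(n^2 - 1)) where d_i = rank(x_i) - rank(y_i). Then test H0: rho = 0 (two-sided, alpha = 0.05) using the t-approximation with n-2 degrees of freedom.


Step 1: Rank x and y separately (midranks; no ties here).
rank(x): 1->1, 3->2, 9->6, 7->5, 12->8, 10->7, 17->10, 4->3, 14->9, 6->4, 18->11
rank(y): 5->5, 1->1, 6->6, 10->10, 8->8, 7->7, 2->2, 3->3, 9->9, 4->4, 11->11
Step 2: d_i = R_x(i) - R_y(i); compute d_i^2.
  (1-5)^2=16, (2-1)^2=1, (6-6)^2=0, (5-10)^2=25, (8-8)^2=0, (7-7)^2=0, (10-2)^2=64, (3-3)^2=0, (9-9)^2=0, (4-4)^2=0, (11-11)^2=0
sum(d^2) = 106.
Step 3: rho = 1 - 6*106 / (11*(11^2 - 1)) = 1 - 636/1320 = 0.518182.
Step 4: Under H0, t = rho * sqrt((n-2)/(1-rho^2)) = 1.8176 ~ t(9).
Step 5: Two-sided p-value from the t-distribution with 9 df = 0.102492.
Step 6: alpha = 0.05. fail to reject H0.

rho = 0.5182, p = 0.102492, fail to reject H0 at alpha = 0.05.


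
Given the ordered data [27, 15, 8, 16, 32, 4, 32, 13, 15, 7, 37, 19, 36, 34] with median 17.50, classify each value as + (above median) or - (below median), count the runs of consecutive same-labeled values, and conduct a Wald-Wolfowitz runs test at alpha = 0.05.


Step 1: Compute median = 17.50; label A = above, B = below.
Labels in order: ABBBABABBBAAAA  (n_A = 7, n_B = 7)
Step 2: Count runs R = 7.
Step 3: Under H0 (random ordering), E[R] = 2*n_A*n_B/(n_A+n_B) + 1 = 2*7*7/14 + 1 = 8.0000.
        Var[R] = 2*n_A*n_B*(2*n_A*n_B - n_A - n_B) / ((n_A+n_B)^2 * (n_A+n_B-1)) = 8232/2548 = 3.2308.
        SD[R] = 1.7974.
Step 4: Continuity-corrected z = (R + 0.5 - E[R]) / SD[R] = (7 + 0.5 - 8.0000) / 1.7974 = -0.2782.
Step 5: Two-sided p-value via normal approximation = 2*(1 - Phi(|z|)) = 0.780879.
Step 6: alpha = 0.05. fail to reject H0.

R = 7, z = -0.2782, p = 0.780879, fail to reject H0.


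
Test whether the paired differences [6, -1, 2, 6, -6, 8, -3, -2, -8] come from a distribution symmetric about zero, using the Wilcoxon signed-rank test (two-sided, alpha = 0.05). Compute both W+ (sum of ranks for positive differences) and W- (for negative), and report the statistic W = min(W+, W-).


Step 1: Drop any zero differences (none here) and take |d_i|.
|d| = [6, 1, 2, 6, 6, 8, 3, 2, 8]
Step 2: Midrank |d_i| (ties get averaged ranks).
ranks: |6|->6, |1|->1, |2|->2.5, |6|->6, |6|->6, |8|->8.5, |3|->4, |2|->2.5, |8|->8.5
Step 3: Attach original signs; sum ranks with positive sign and with negative sign.
W+ = 6 + 2.5 + 6 + 8.5 = 23
W- = 1 + 6 + 4 + 2.5 + 8.5 = 22
(Check: W+ + W- = 45 should equal n(n+1)/2 = 45.)
Step 4: Test statistic W = min(W+, W-) = 22.
Step 5: Ties in |d|, so use the tie-corrected normal approximation.
        E[W] = n(n+1)/4 = 9*10/4 = 22.5.
        Tie groups: |d|=2 (t=2), |d|=6 (t=3), |d|=8 (t=2); sum(t^3 - t) = 36.
        Var[W] = n(n+1)(2n+1)/24 - sum(t^3-t)/48 = 1710/24 - 36/48 = 70.5.
        z = (W - E[W]) / sqrt(Var[W]) = (22 - 22.5) / 8.3964 = -0.0595.
        Two-sided p = 2*Phi(z) = 0.952515.
Step 6: alpha = 0.05. fail to reject H0.

W+ = 23, W- = 22, W = min = 22, p = 0.952515, fail to reject H0.


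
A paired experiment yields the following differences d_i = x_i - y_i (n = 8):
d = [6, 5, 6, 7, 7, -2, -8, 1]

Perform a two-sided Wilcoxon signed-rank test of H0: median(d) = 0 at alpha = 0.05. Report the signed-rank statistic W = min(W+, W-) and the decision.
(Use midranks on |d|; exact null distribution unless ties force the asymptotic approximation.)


Step 1: Drop any zero differences (none here) and take |d_i|.
|d| = [6, 5, 6, 7, 7, 2, 8, 1]
Step 2: Midrank |d_i| (ties get averaged ranks).
ranks: |6|->4.5, |5|->3, |6|->4.5, |7|->6.5, |7|->6.5, |2|->2, |8|->8, |1|->1
Step 3: Attach original signs; sum ranks with positive sign and with negative sign.
W+ = 4.5 + 3 + 4.5 + 6.5 + 6.5 + 1 = 26
W- = 2 + 8 = 10
(Check: W+ + W- = 36 should equal n(n+1)/2 = 36.)
Step 4: Test statistic W = min(W+, W-) = 10.
Step 5: Ties in |d|, so use the tie-corrected normal approximation.
        E[W] = n(n+1)/4 = 8*9/4 = 18.
        Tie groups: |d|=6 (t=2), |d|=7 (t=2); sum(t^3 - t) = 12.
        Var[W] = n(n+1)(2n+1)/24 - sum(t^3-t)/48 = 1224/24 - 12/48 = 50.75.
        z = (W - E[W]) / sqrt(Var[W]) = (10 - 18) / 7.1239 = -1.1230.
        Two-sided p = 2*Phi(z) = 0.261446.
Step 6: alpha = 0.05. fail to reject H0.

W+ = 26, W- = 10, W = min = 10, p = 0.261446, fail to reject H0.


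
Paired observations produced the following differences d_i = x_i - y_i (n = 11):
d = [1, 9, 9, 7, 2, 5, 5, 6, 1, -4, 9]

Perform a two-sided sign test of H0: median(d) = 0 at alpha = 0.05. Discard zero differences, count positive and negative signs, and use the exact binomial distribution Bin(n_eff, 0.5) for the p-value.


Step 1: Discard zero differences. Original n = 11; n_eff = number of nonzero differences = 11.
Nonzero differences (with sign): +1, +9, +9, +7, +2, +5, +5, +6, +1, -4, +9
Step 2: Count signs: positive = 10, negative = 1.
Step 3: Under H0: P(positive) = 0.5, so the number of positives S ~ Bin(11, 0.5).
Step 4: Two-sided exact p-value = sum of Bin(11,0.5) probabilities at or below the observed probability = 0.011719.
Step 5: alpha = 0.05. reject H0.

n_eff = 11, pos = 10, neg = 1, p = 0.011719, reject H0.


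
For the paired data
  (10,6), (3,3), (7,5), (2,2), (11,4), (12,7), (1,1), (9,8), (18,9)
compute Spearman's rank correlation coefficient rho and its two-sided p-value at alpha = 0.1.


Step 1: Rank x and y separately (midranks; no ties here).
rank(x): 10->6, 3->3, 7->4, 2->2, 11->7, 12->8, 1->1, 9->5, 18->9
rank(y): 6->6, 3->3, 5->5, 2->2, 4->4, 7->7, 1->1, 8->8, 9->9
Step 2: d_i = R_x(i) - R_y(i); compute d_i^2.
  (6-6)^2=0, (3-3)^2=0, (4-5)^2=1, (2-2)^2=0, (7-4)^2=9, (8-7)^2=1, (1-1)^2=0, (5-8)^2=9, (9-9)^2=0
sum(d^2) = 20.
Step 3: rho = 1 - 6*20 / (9*(9^2 - 1)) = 1 - 120/720 = 0.833333.
Step 4: Under H0, t = rho * sqrt((n-2)/(1-rho^2)) = 3.9886 ~ t(7).
Step 5: Two-sided p-value from the t-distribution with 7 df = 0.005266.
Step 6: alpha = 0.1. reject H0.

rho = 0.8333, p = 0.005266, reject H0 at alpha = 0.1.


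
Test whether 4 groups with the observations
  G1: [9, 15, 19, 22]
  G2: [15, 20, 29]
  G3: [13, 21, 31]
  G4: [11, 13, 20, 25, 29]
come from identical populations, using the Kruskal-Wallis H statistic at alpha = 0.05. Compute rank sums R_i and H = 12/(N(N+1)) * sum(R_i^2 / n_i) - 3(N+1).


Step 1: Combine all N = 15 observations and assign midranks.
sorted (value, group, rank): (9,G1,1), (11,G4,2), (13,G3,3.5), (13,G4,3.5), (15,G1,5.5), (15,G2,5.5), (19,G1,7), (20,G2,8.5), (20,G4,8.5), (21,G3,10), (22,G1,11), (25,G4,12), (29,G2,13.5), (29,G4,13.5), (31,G3,15)
Step 2: Sum ranks within each group.
R_1 = 24.5 (n_1 = 4)
R_2 = 27.5 (n_2 = 3)
R_3 = 28.5 (n_3 = 3)
R_4 = 39.5 (n_4 = 5)
Step 3: H = 12/(N(N+1)) * sum(R_i^2/n_i) - 3(N+1)
     = 12/(15*16) * (24.5^2/4 + 27.5^2/3 + 28.5^2/3 + 39.5^2/5) - 3*16
     = 0.050000 * 984.946 - 48
     = 1.247292.
Step 4: Ties present; correction factor C = 1 - 24/(15^3 - 15) = 0.992857. Corrected H = 1.247292 / 0.992857 = 1.256265.
Step 5: Under H0, H ~ chi^2(3); p-value = 0.739544.
Step 6: alpha = 0.05. fail to reject H0.

H = 1.2563, df = 3, p = 0.739544, fail to reject H0.


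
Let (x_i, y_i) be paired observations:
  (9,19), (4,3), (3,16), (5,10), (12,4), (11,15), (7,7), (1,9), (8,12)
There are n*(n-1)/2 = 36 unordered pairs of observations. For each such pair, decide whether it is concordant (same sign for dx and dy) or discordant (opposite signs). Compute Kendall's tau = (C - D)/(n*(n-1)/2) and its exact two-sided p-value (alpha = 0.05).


Step 1: Enumerate the 36 unordered pairs (i,j) with i<j and classify each by sign(x_j-x_i) * sign(y_j-y_i).
  (1,2):dx=-5,dy=-16->C; (1,3):dx=-6,dy=-3->C; (1,4):dx=-4,dy=-9->C; (1,5):dx=+3,dy=-15->D
  (1,6):dx=+2,dy=-4->D; (1,7):dx=-2,dy=-12->C; (1,8):dx=-8,dy=-10->C; (1,9):dx=-1,dy=-7->C
  (2,3):dx=-1,dy=+13->D; (2,4):dx=+1,dy=+7->C; (2,5):dx=+8,dy=+1->C; (2,6):dx=+7,dy=+12->C
  (2,7):dx=+3,dy=+4->C; (2,8):dx=-3,dy=+6->D; (2,9):dx=+4,dy=+9->C; (3,4):dx=+2,dy=-6->D
  (3,5):dx=+9,dy=-12->D; (3,6):dx=+8,dy=-1->D; (3,7):dx=+4,dy=-9->D; (3,8):dx=-2,dy=-7->C
  (3,9):dx=+5,dy=-4->D; (4,5):dx=+7,dy=-6->D; (4,6):dx=+6,dy=+5->C; (4,7):dx=+2,dy=-3->D
  (4,8):dx=-4,dy=-1->C; (4,9):dx=+3,dy=+2->C; (5,6):dx=-1,dy=+11->D; (5,7):dx=-5,dy=+3->D
  (5,8):dx=-11,dy=+5->D; (5,9):dx=-4,dy=+8->D; (6,7):dx=-4,dy=-8->C; (6,8):dx=-10,dy=-6->C
  (6,9):dx=-3,dy=-3->C; (7,8):dx=-6,dy=+2->D; (7,9):dx=+1,dy=+5->C; (8,9):dx=+7,dy=+3->C
Step 2: C = 20, D = 16, total pairs = 36.
Step 3: tau = (C - D)/(n(n-1)/2) = (20 - 16)/36 = 0.111111.
Step 4: Exact two-sided p-value (enumerate n! = 362880 permutations of y under H0): p = 0.761414.
Step 5: alpha = 0.05. fail to reject H0.

tau_b = 0.1111 (C=20, D=16), p = 0.761414, fail to reject H0.


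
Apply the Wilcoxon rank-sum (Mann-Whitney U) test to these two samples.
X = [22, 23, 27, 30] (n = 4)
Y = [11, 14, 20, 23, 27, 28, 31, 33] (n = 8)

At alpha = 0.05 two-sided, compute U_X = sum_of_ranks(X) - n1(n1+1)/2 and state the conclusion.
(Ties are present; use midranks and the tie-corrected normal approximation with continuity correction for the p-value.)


Step 1: Combine and sort all 12 observations; assign midranks.
sorted (value, group): (11,Y), (14,Y), (20,Y), (22,X), (23,X), (23,Y), (27,X), (27,Y), (28,Y), (30,X), (31,Y), (33,Y)
ranks: 11->1, 14->2, 20->3, 22->4, 23->5.5, 23->5.5, 27->7.5, 27->7.5, 28->9, 30->10, 31->11, 33->12
Step 2: Rank sum for X: R1 = 4 + 5.5 + 7.5 + 10 = 27.
Step 3: U_X = R1 - n1(n1+1)/2 = 27 - 4*5/2 = 27 - 10 = 17.
       U_Y = n1*n2 - U_X = 32 - 17 = 15.
Step 4: Ties are present, so use the tie-corrected normal approximation (with continuity correction) for the p-value.
Step 5: p-value = 0.932087; compare to alpha = 0.05. fail to reject H0.

U_X = 17, p = 0.932087, fail to reject H0 at alpha = 0.05.


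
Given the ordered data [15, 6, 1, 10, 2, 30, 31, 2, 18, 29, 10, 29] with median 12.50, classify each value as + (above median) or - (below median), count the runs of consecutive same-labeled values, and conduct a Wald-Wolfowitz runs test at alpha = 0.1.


Step 1: Compute median = 12.50; label A = above, B = below.
Labels in order: ABBBBAABAABA  (n_A = 6, n_B = 6)
Step 2: Count runs R = 7.
Step 3: Under H0 (random ordering), E[R] = 2*n_A*n_B/(n_A+n_B) + 1 = 2*6*6/12 + 1 = 7.0000.
        Var[R] = 2*n_A*n_B*(2*n_A*n_B - n_A - n_B) / ((n_A+n_B)^2 * (n_A+n_B-1)) = 4320/1584 = 2.7273.
        SD[R] = 1.6514.
Step 4: R = E[R], so z = 0 with no continuity correction.
Step 5: Two-sided p-value via normal approximation = 2*(1 - Phi(|z|)) = 1.000000.
Step 6: alpha = 0.1. fail to reject H0.

R = 7, z = 0.0000, p = 1.000000, fail to reject H0.


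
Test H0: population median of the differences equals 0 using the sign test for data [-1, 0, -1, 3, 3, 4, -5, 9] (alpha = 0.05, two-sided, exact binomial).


Step 1: Discard zero differences. Original n = 8; n_eff = number of nonzero differences = 7.
Nonzero differences (with sign): -1, -1, +3, +3, +4, -5, +9
Step 2: Count signs: positive = 4, negative = 3.
Step 3: Under H0: P(positive) = 0.5, so the number of positives S ~ Bin(7, 0.5).
Step 4: Two-sided exact p-value = sum of Bin(7,0.5) probabilities at or below the observed probability = 1.000000.
Step 5: alpha = 0.05. fail to reject H0.

n_eff = 7, pos = 4, neg = 3, p = 1.000000, fail to reject H0.


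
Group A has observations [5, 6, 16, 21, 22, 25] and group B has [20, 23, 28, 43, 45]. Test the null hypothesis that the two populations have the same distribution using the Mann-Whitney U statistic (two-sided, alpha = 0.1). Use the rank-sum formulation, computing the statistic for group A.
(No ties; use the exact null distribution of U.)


Step 1: Combine and sort all 11 observations; assign midranks.
sorted (value, group): (5,X), (6,X), (16,X), (20,Y), (21,X), (22,X), (23,Y), (25,X), (28,Y), (43,Y), (45,Y)
ranks: 5->1, 6->2, 16->3, 20->4, 21->5, 22->6, 23->7, 25->8, 28->9, 43->10, 45->11
Step 2: Rank sum for X: R1 = 1 + 2 + 3 + 5 + 6 + 8 = 25.
Step 3: U_X = R1 - n1(n1+1)/2 = 25 - 6*7/2 = 25 - 21 = 4.
       U_Y = n1*n2 - U_X = 30 - 4 = 26.
Step 4: No ties, so the exact null distribution of U (based on enumerating the C(11,6) = 462 equally likely rank assignments) gives the two-sided p-value.
Step 5: p-value = 0.051948; compare to alpha = 0.1. reject H0.

U_X = 4, p = 0.051948, reject H0 at alpha = 0.1.


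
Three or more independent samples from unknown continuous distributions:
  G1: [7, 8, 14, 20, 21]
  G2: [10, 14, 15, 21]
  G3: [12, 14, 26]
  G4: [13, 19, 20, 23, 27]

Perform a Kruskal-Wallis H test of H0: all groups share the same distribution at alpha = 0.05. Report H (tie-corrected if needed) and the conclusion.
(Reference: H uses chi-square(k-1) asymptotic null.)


Step 1: Combine all N = 17 observations and assign midranks.
sorted (value, group, rank): (7,G1,1), (8,G1,2), (10,G2,3), (12,G3,4), (13,G4,5), (14,G1,7), (14,G2,7), (14,G3,7), (15,G2,9), (19,G4,10), (20,G1,11.5), (20,G4,11.5), (21,G1,13.5), (21,G2,13.5), (23,G4,15), (26,G3,16), (27,G4,17)
Step 2: Sum ranks within each group.
R_1 = 35 (n_1 = 5)
R_2 = 32.5 (n_2 = 4)
R_3 = 27 (n_3 = 3)
R_4 = 58.5 (n_4 = 5)
Step 3: H = 12/(N(N+1)) * sum(R_i^2/n_i) - 3(N+1)
     = 12/(17*18) * (35^2/5 + 32.5^2/4 + 27^2/3 + 58.5^2/5) - 3*18
     = 0.039216 * 1436.51 - 54
     = 2.333824.
Step 4: Ties present; correction factor C = 1 - 36/(17^3 - 17) = 0.992647. Corrected H = 2.333824 / 0.992647 = 2.351111.
Step 5: Under H0, H ~ chi^2(3); p-value = 0.502800.
Step 6: alpha = 0.05. fail to reject H0.

H = 2.3511, df = 3, p = 0.502800, fail to reject H0.


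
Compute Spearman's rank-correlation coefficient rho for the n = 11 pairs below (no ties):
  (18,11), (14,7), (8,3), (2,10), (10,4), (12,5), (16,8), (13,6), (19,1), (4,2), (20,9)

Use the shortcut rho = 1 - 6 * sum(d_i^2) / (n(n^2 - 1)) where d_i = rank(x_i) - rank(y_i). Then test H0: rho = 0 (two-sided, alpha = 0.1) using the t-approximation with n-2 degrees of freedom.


Step 1: Rank x and y separately (midranks; no ties here).
rank(x): 18->9, 14->7, 8->3, 2->1, 10->4, 12->5, 16->8, 13->6, 19->10, 4->2, 20->11
rank(y): 11->11, 7->7, 3->3, 10->10, 4->4, 5->5, 8->8, 6->6, 1->1, 2->2, 9->9
Step 2: d_i = R_x(i) - R_y(i); compute d_i^2.
  (9-11)^2=4, (7-7)^2=0, (3-3)^2=0, (1-10)^2=81, (4-4)^2=0, (5-5)^2=0, (8-8)^2=0, (6-6)^2=0, (10-1)^2=81, (2-2)^2=0, (11-9)^2=4
sum(d^2) = 170.
Step 3: rho = 1 - 6*170 / (11*(11^2 - 1)) = 1 - 1020/1320 = 0.227273.
Step 4: Under H0, t = rho * sqrt((n-2)/(1-rho^2)) = 0.7001 ~ t(9).
Step 5: Two-sided p-value from the t-distribution with 9 df = 0.501536.
Step 6: alpha = 0.1. fail to reject H0.

rho = 0.2273, p = 0.501536, fail to reject H0 at alpha = 0.1.


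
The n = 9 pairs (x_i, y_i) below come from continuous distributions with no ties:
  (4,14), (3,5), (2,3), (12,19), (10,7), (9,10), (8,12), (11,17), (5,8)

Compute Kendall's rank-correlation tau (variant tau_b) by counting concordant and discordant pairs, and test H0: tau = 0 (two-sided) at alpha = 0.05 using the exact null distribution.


Step 1: Enumerate the 36 unordered pairs (i,j) with i<j and classify each by sign(x_j-x_i) * sign(y_j-y_i).
  (1,2):dx=-1,dy=-9->C; (1,3):dx=-2,dy=-11->C; (1,4):dx=+8,dy=+5->C; (1,5):dx=+6,dy=-7->D
  (1,6):dx=+5,dy=-4->D; (1,7):dx=+4,dy=-2->D; (1,8):dx=+7,dy=+3->C; (1,9):dx=+1,dy=-6->D
  (2,3):dx=-1,dy=-2->C; (2,4):dx=+9,dy=+14->C; (2,5):dx=+7,dy=+2->C; (2,6):dx=+6,dy=+5->C
  (2,7):dx=+5,dy=+7->C; (2,8):dx=+8,dy=+12->C; (2,9):dx=+2,dy=+3->C; (3,4):dx=+10,dy=+16->C
  (3,5):dx=+8,dy=+4->C; (3,6):dx=+7,dy=+7->C; (3,7):dx=+6,dy=+9->C; (3,8):dx=+9,dy=+14->C
  (3,9):dx=+3,dy=+5->C; (4,5):dx=-2,dy=-12->C; (4,6):dx=-3,dy=-9->C; (4,7):dx=-4,dy=-7->C
  (4,8):dx=-1,dy=-2->C; (4,9):dx=-7,dy=-11->C; (5,6):dx=-1,dy=+3->D; (5,7):dx=-2,dy=+5->D
  (5,8):dx=+1,dy=+10->C; (5,9):dx=-5,dy=+1->D; (6,7):dx=-1,dy=+2->D; (6,8):dx=+2,dy=+7->C
  (6,9):dx=-4,dy=-2->C; (7,8):dx=+3,dy=+5->C; (7,9):dx=-3,dy=-4->C; (8,9):dx=-6,dy=-9->C
Step 2: C = 28, D = 8, total pairs = 36.
Step 3: tau = (C - D)/(n(n-1)/2) = (28 - 8)/36 = 0.555556.
Step 4: Exact two-sided p-value (enumerate n! = 362880 permutations of y under H0): p = 0.044615.
Step 5: alpha = 0.05. reject H0.

tau_b = 0.5556 (C=28, D=8), p = 0.044615, reject H0.


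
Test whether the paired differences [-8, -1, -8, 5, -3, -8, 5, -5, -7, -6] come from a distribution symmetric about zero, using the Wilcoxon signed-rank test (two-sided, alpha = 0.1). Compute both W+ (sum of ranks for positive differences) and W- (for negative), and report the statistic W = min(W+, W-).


Step 1: Drop any zero differences (none here) and take |d_i|.
|d| = [8, 1, 8, 5, 3, 8, 5, 5, 7, 6]
Step 2: Midrank |d_i| (ties get averaged ranks).
ranks: |8|->9, |1|->1, |8|->9, |5|->4, |3|->2, |8|->9, |5|->4, |5|->4, |7|->7, |6|->6
Step 3: Attach original signs; sum ranks with positive sign and with negative sign.
W+ = 4 + 4 = 8
W- = 9 + 1 + 9 + 2 + 9 + 4 + 7 + 6 = 47
(Check: W+ + W- = 55 should equal n(n+1)/2 = 55.)
Step 4: Test statistic W = min(W+, W-) = 8.
Step 5: Ties in |d|, so use the tie-corrected normal approximation.
        E[W] = n(n+1)/4 = 10*11/4 = 27.5.
        Tie groups: |d|=5 (t=3), |d|=8 (t=3); sum(t^3 - t) = 48.
        Var[W] = n(n+1)(2n+1)/24 - sum(t^3-t)/48 = 2310/24 - 48/48 = 95.25.
        z = (W - E[W]) / sqrt(Var[W]) = (8 - 27.5) / 9.7596 = -1.9980.
        Two-sided p = 2*Phi(z) = 0.045713.
Step 6: alpha = 0.1. reject H0.

W+ = 8, W- = 47, W = min = 8, p = 0.045713, reject H0.


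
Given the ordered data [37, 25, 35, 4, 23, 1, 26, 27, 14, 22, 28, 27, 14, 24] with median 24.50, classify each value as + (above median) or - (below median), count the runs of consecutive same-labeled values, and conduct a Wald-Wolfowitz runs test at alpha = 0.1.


Step 1: Compute median = 24.50; label A = above, B = below.
Labels in order: AAABBBAABBAABB  (n_A = 7, n_B = 7)
Step 2: Count runs R = 6.
Step 3: Under H0 (random ordering), E[R] = 2*n_A*n_B/(n_A+n_B) + 1 = 2*7*7/14 + 1 = 8.0000.
        Var[R] = 2*n_A*n_B*(2*n_A*n_B - n_A - n_B) / ((n_A+n_B)^2 * (n_A+n_B-1)) = 8232/2548 = 3.2308.
        SD[R] = 1.7974.
Step 4: Continuity-corrected z = (R + 0.5 - E[R]) / SD[R] = (6 + 0.5 - 8.0000) / 1.7974 = -0.8345.
Step 5: Two-sided p-value via normal approximation = 2*(1 - Phi(|z|)) = 0.403986.
Step 6: alpha = 0.1. fail to reject H0.

R = 6, z = -0.8345, p = 0.403986, fail to reject H0.


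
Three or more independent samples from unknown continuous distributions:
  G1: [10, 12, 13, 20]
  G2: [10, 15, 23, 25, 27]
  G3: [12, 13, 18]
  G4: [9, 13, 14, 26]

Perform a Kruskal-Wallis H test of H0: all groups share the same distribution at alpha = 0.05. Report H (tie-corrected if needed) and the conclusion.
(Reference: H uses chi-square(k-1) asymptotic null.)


Step 1: Combine all N = 16 observations and assign midranks.
sorted (value, group, rank): (9,G4,1), (10,G1,2.5), (10,G2,2.5), (12,G1,4.5), (12,G3,4.5), (13,G1,7), (13,G3,7), (13,G4,7), (14,G4,9), (15,G2,10), (18,G3,11), (20,G1,12), (23,G2,13), (25,G2,14), (26,G4,15), (27,G2,16)
Step 2: Sum ranks within each group.
R_1 = 26 (n_1 = 4)
R_2 = 55.5 (n_2 = 5)
R_3 = 22.5 (n_3 = 3)
R_4 = 32 (n_4 = 4)
Step 3: H = 12/(N(N+1)) * sum(R_i^2/n_i) - 3(N+1)
     = 12/(16*17) * (26^2/4 + 55.5^2/5 + 22.5^2/3 + 32^2/4) - 3*17
     = 0.044118 * 1209.8 - 51
     = 2.373529.
Step 4: Ties present; correction factor C = 1 - 36/(16^3 - 16) = 0.991176. Corrected H = 2.373529 / 0.991176 = 2.394659.
Step 5: Under H0, H ~ chi^2(3); p-value = 0.494630.
Step 6: alpha = 0.05. fail to reject H0.

H = 2.3947, df = 3, p = 0.494630, fail to reject H0.
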